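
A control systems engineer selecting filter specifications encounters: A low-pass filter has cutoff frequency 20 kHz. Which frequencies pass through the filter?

A low-pass filter passes all frequencies below the cutoff frequency 20 kHz and attenuates higher frequencies.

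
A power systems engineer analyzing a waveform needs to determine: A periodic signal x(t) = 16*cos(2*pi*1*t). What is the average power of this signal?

Average power of A*cos(wt) is A^2/2.
P = 16^2 / 2 = 256/2 = 128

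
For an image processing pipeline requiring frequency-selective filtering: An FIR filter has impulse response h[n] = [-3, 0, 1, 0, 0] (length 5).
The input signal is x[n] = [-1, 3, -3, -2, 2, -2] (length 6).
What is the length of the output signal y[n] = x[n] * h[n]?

For linear convolution, the output length is:
len(y) = len(x) + len(h) - 1 = 6 + 5 - 1 = 10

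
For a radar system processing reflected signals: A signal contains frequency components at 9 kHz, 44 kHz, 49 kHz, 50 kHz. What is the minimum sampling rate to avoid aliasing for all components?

The highest frequency component is f_max = 50 kHz.
Nyquist rate = 2 * f_max = 2 * 50 kHz = 100 kHz.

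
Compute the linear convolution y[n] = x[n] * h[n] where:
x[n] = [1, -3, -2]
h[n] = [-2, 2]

y[n] = sum_k x[k]*h[n-k]. Output length = len(x) + len(h) - 1 = 3 + 2 - 1 = 4.
y[0] = 1*-2 = -2
y[1] = -3*-2 + 1*2 = 8
y[2] = -2*-2 + -3*2 = -2
y[3] = -2*2 = -4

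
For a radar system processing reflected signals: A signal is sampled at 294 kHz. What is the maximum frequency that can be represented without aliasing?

The maximum frequency that can be represented without aliasing
is the Nyquist frequency: f_max = f_s / 2 = 294 kHz / 2 = 147 kHz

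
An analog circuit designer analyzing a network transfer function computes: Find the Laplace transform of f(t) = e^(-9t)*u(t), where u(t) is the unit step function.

Standard Laplace transform pair:
e^(-at)*u(t) <-> 1/(s+a)
With a = 9: L{e^(-9t)*u(t)} = 1/(s+9), ROC: Re(s) > -9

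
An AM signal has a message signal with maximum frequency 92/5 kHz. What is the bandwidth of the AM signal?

In AM (double-sideband), the bandwidth is twice the message frequency.
BW = 2 * f_m = 2 * 92/5 kHz = 184/5 kHz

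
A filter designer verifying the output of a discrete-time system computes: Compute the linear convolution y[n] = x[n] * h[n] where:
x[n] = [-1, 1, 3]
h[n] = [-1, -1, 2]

y[n] = sum_k x[k]*h[n-k]. Output length = len(x) + len(h) - 1 = 3 + 3 - 1 = 5.
y[0] = -1*-1 = 1
y[1] = 1*-1 + -1*-1 = 0
y[2] = 3*-1 + 1*-1 + -1*2 = -6
y[3] = 3*-1 + 1*2 = -1
y[4] = 3*2 = 6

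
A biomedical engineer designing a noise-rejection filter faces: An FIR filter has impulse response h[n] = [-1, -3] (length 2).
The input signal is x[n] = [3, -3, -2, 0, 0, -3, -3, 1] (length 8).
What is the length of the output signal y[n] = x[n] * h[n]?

For linear convolution, the output length is:
len(y) = len(x) + len(h) - 1 = 8 + 2 - 1 = 9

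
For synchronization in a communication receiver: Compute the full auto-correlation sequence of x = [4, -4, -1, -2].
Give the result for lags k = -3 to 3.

r_xx[k] = sum_m x[m]*x[m+k], indexed from 0, for k = -3 to 3:
  r_xx[-3] = x[3]*x[0] = -8
  r_xx[-2] = x[2]*x[0] + x[3]*x[1] = 4
  r_xx[-1] = x[1]*x[0] + x[2]*x[1] + x[3]*x[2] = -10
  r_xx[0] = x[0]*x[0] + x[1]*x[1] + x[2]*x[2] + x[3]*x[3] = 37
  r_xx[1] = x[0]*x[1] + x[1]*x[2] + x[2]*x[3] = -10
  r_xx[2] = x[0]*x[2] + x[1]*x[3] = 4
  r_xx[3] = x[0]*x[3] = -8
r_xx = [-8, 4, -10, 37, -10, 4, -8]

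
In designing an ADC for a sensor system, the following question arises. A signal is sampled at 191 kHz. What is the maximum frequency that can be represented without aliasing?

The maximum frequency that can be represented without aliasing
is the Nyquist frequency: f_max = f_s / 2 = 191 kHz / 2 = 191/2 kHz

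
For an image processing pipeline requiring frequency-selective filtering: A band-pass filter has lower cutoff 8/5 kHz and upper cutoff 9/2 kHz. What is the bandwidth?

Bandwidth = f_high - f_low
= 9/2 kHz - 8/5 kHz = 29/10 kHz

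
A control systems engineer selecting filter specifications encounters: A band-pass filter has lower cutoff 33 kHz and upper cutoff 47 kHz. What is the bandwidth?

Bandwidth = f_high - f_low
= 47 kHz - 33 kHz = 14 kHz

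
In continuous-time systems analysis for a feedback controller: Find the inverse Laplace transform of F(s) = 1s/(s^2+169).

Standard pair: s/(s^2+w^2) <-> cos(wt)*u(t)
With k=1, w=13: f(t) = cos(13t)*u(t)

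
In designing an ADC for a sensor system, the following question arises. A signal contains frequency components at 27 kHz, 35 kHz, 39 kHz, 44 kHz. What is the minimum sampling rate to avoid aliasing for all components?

The highest frequency component is f_max = 44 kHz.
Nyquist rate = 2 * f_max = 2 * 44 kHz = 88 kHz.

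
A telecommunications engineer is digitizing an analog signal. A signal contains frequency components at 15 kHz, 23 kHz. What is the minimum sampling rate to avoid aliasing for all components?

The highest frequency component is f_max = 23 kHz.
Nyquist rate = 2 * f_max = 2 * 23 kHz = 46 kHz.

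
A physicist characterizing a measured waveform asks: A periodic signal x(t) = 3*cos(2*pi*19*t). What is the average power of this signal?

Average power of A*cos(wt) is A^2/2.
P = 3^2 / 2 = 9/2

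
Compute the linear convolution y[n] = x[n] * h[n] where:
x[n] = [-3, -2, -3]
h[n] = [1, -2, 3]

y[n] = sum_k x[k]*h[n-k]. Output length = len(x) + len(h) - 1 = 3 + 3 - 1 = 5.
y[0] = -3*1 = -3
y[1] = -2*1 + -3*-2 = 4
y[2] = -3*1 + -2*-2 + -3*3 = -8
y[3] = -3*-2 + -2*3 = 0
y[4] = -3*3 = -9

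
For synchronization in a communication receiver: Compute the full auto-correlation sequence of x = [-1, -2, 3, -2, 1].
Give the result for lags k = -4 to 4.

r_xx[k] = sum_m x[m]*x[m+k], indexed from 0, for k = -4 to 4:
  r_xx[-4] = x[4]*x[0] = -1
  r_xx[-3] = x[3]*x[0] + x[4]*x[1] = 0
  r_xx[-2] = x[2]*x[0] + x[3]*x[1] + x[4]*x[2] = 4
  r_xx[-1] = x[1]*x[0] + x[2]*x[1] + x[3]*x[2] + x[4]*x[3] = -12
  r_xx[0] = x[0]*x[0] + x[1]*x[1] + x[2]*x[2] + x[3]*x[3] + x[4]*x[4] = 19
  r_xx[1] = x[0]*x[1] + x[1]*x[2] + x[2]*x[3] + x[3]*x[4] = -12
  r_xx[2] = x[0]*x[2] + x[1]*x[3] + x[2]*x[4] = 4
  r_xx[3] = x[0]*x[3] + x[1]*x[4] = 0
  r_xx[4] = x[0]*x[4] = -1
r_xx = [-1, 0, 4, -12, 19, -12, 4, 0, -1]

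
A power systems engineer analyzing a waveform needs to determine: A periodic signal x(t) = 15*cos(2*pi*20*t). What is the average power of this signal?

Average power of A*cos(wt) is A^2/2.
P = 15^2 / 2 = 225/2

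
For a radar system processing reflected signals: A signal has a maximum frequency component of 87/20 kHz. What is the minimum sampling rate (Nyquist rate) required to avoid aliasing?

By the Nyquist-Shannon sampling theorem,
the minimum sampling rate (Nyquist rate) must be at least 2 * f_max.
Nyquist rate = 2 * 87/20 kHz = 87/10 kHz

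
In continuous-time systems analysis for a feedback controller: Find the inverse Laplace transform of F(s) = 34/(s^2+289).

Standard pair: w/(s^2+w^2) <-> sin(wt)*u(t)
Recognize w^2 = 289, so w = 17; numerator 34 = 2*17.
f(t) = 2*sin(17t)*u(t)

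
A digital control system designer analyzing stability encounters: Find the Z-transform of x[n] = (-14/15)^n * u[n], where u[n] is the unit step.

The Z-transform of a^n * u[n] is z/(z-a) for |z| > |a|.
Here a = -14/15, so X(z) = z/(z - (-14/15)) = 15z/(15z + 14)
ROC: |z| > 14/15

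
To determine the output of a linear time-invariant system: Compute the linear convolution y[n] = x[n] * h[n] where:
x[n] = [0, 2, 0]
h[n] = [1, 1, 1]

y[n] = sum_k x[k]*h[n-k]. Output length = len(x) + len(h) - 1 = 3 + 3 - 1 = 5.
y[0] = 0*1 = 0
y[1] = 2*1 + 0*1 = 2
y[2] = 0*1 + 2*1 + 0*1 = 2
y[3] = 0*1 + 2*1 = 2
y[4] = 0*1 = 0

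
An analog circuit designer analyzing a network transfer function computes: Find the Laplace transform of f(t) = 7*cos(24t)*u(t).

Standard pair: cos(wt)*u(t) <-> s/(s^2+w^2)
With w = 24: L{7*cos(24t)*u(t)} = 7s/(s^2+576)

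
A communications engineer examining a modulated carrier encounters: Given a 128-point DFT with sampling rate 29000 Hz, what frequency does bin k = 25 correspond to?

The frequency of DFT bin k is: f_k = k * f_s / N
f_25 = 25 * 29000 / 128 = 90625/16 Hz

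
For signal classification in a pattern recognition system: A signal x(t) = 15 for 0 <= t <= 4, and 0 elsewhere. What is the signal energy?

Energy = integral of |x(t)|^2 dt over the signal duration
= 15^2 * 4 = 225 * 4 = 900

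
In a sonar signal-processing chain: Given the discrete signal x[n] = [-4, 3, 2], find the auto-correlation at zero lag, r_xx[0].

The auto-correlation at zero lag r_xx[0] equals the signal energy.
r_xx[0] = sum of x[n]^2 = (-4)^2 + 3^2 + 2^2
= 16 + 9 + 4 = 29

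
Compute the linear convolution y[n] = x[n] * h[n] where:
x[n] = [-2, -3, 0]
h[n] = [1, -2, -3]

y[n] = sum_k x[k]*h[n-k]. Output length = len(x) + len(h) - 1 = 3 + 3 - 1 = 5.
y[0] = -2*1 = -2
y[1] = -3*1 + -2*-2 = 1
y[2] = 0*1 + -3*-2 + -2*-3 = 12
y[3] = 0*-2 + -3*-3 = 9
y[4] = 0*-3 = 0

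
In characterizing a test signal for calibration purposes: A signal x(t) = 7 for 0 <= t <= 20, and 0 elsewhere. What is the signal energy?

Energy = integral of |x(t)|^2 dt over the signal duration
= 7^2 * 20 = 49 * 20 = 980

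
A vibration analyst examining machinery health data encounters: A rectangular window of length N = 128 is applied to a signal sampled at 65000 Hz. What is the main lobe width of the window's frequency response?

For a rectangular window of length N,
the main lobe width in frequency is 2*f_s/N.
= 2*65000/128 = 8125/8 Hz
This determines the minimum frequency separation for resolving two sinusoids.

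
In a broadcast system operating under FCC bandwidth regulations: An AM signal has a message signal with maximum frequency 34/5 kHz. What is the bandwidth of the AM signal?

In AM (double-sideband), the bandwidth is twice the message frequency.
BW = 2 * f_m = 2 * 34/5 kHz = 68/5 kHz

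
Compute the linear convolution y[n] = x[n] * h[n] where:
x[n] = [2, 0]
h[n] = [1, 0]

y[n] = sum_k x[k]*h[n-k]. Output length = len(x) + len(h) - 1 = 2 + 2 - 1 = 3.
y[0] = 2*1 = 2
y[1] = 0*1 + 2*0 = 0
y[2] = 0*0 = 0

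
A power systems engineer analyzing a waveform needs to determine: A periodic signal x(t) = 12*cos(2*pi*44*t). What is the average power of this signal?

Average power of A*cos(wt) is A^2/2.
P = 12^2 / 2 = 144/2 = 72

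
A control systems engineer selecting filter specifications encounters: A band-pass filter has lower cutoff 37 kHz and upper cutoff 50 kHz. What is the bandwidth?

Bandwidth = f_high - f_low
= 50 kHz - 37 kHz = 13 kHz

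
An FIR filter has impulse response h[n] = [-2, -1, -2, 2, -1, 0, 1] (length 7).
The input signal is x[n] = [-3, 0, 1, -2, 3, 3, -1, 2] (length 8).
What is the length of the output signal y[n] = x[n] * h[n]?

For linear convolution, the output length is:
len(y) = len(x) + len(h) - 1 = 8 + 7 - 1 = 14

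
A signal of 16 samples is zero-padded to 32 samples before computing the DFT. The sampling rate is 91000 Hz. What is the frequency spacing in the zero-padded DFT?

Original DFT: N = 16, resolution = f_s/N = 91000/16 = 11375/2 Hz
Zero-padded DFT: N = 32, resolution = f_s/N = 91000/32 = 11375/4 Hz
Zero-padding interpolates the spectrum (finer frequency grid)
but does NOT improve the true spectral resolution (ability to resolve close frequencies).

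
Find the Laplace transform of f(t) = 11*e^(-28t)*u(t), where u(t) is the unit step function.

Standard Laplace transform pair:
e^(-at)*u(t) <-> 1/(s+a)
With a = 28: L{11*e^(-28t)*u(t)} = 11/(s+28), ROC: Re(s) > -28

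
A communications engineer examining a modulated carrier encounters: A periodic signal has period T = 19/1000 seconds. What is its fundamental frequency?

The fundamental frequency is the reciprocal of the period.
f = 1/T = 1/(19/1000) = 1000/19 Hz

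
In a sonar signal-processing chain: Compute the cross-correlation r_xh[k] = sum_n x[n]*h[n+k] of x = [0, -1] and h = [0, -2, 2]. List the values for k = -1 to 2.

Both sequences indexed from 0 and zero outside their support.
Lags with overlap: k = -1 to 2.
  r_xh[-1] = x[1]*h[0] = 0
  r_xh[0] = x[0]*h[0] + x[1]*h[1] = 2
  r_xh[1] = x[0]*h[1] + x[1]*h[2] = -2
  r_xh[2] = x[0]*h[2] = 0
r_xh = [0, 2, -2, 0] (for k = -1, ..., 2)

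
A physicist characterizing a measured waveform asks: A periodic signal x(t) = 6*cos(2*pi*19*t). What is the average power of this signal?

Average power of A*cos(wt) is A^2/2.
P = 6^2 / 2 = 36/2 = 18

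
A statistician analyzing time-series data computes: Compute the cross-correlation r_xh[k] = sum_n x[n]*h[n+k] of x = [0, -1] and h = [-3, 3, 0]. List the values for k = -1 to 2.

Both sequences indexed from 0 and zero outside their support.
Lags with overlap: k = -1 to 2.
  r_xh[-1] = x[1]*h[0] = 3
  r_xh[0] = x[0]*h[0] + x[1]*h[1] = -3
  r_xh[1] = x[0]*h[1] + x[1]*h[2] = 0
  r_xh[2] = x[0]*h[2] = 0
r_xh = [3, -3, 0, 0] (for k = -1, ..., 2)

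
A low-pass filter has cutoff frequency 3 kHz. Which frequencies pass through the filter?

A low-pass filter passes all frequencies below the cutoff frequency 3 kHz and attenuates higher frequencies.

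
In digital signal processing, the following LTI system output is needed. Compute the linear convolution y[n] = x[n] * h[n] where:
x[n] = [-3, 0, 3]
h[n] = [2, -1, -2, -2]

y[n] = sum_k x[k]*h[n-k]. Output length = len(x) + len(h) - 1 = 3 + 4 - 1 = 6.
y[0] = -3*2 = -6
y[1] = 0*2 + -3*-1 = 3
y[2] = 3*2 + 0*-1 + -3*-2 = 12
y[3] = 3*-1 + 0*-2 + -3*-2 = 3
y[4] = 3*-2 + 0*-2 = -6
y[5] = 3*-2 = -6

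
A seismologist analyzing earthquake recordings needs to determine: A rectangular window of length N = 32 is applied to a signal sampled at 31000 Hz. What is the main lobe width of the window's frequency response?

For a rectangular window of length N,
the main lobe width in frequency is 2*f_s/N.
= 2*31000/32 = 3875/2 Hz
This determines the minimum frequency separation for resolving two sinusoids.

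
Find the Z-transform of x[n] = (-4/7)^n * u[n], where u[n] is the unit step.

The Z-transform of a^n * u[n] is z/(z-a) for |z| > |a|.
Here a = -4/7, so X(z) = z/(z - (-4/7)) = 7z/(7z + 4)
ROC: |z| > 4/7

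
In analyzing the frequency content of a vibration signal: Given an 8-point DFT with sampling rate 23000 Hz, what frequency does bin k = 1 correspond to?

The frequency of DFT bin k is: f_k = k * f_s / N
f_1 = 1 * 23000 / 8 = 2875 Hz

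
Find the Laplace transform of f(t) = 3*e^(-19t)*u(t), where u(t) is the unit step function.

Standard Laplace transform pair:
e^(-at)*u(t) <-> 1/(s+a)
With a = 19: L{3*e^(-19t)*u(t)} = 3/(s+19), ROC: Re(s) > -19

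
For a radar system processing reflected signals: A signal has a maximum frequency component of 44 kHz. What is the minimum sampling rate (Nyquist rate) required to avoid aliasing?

By the Nyquist-Shannon sampling theorem,
the minimum sampling rate (Nyquist rate) must be at least 2 * f_max.
Nyquist rate = 2 * 44 kHz = 88 kHz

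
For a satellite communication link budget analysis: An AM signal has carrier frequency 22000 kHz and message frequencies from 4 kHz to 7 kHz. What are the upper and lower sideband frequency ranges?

Upper sideband (USB) = fc + [fm_low, fm_high] = 22000 + [4, 7] = [22004, 22007] kHz
Lower sideband (LSB) = fc - [fm_high, fm_low] = 22000 - [7, 4] = [21993, 21996] kHz
Total occupied spectrum: 21993 kHz to 22007 kHz (plus carrier at 22000 kHz)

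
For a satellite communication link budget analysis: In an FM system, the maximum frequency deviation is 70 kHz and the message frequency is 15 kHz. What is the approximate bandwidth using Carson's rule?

Carson's rule: BW = 2*(delta_f + f_m)
= 2*(70 + 15) kHz = 170 kHz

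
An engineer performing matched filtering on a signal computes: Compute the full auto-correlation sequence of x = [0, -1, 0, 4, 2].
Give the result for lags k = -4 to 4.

r_xx[k] = sum_m x[m]*x[m+k], indexed from 0, for k = -4 to 4:
  r_xx[-4] = x[4]*x[0] = 0
  r_xx[-3] = x[3]*x[0] + x[4]*x[1] = -2
  r_xx[-2] = x[2]*x[0] + x[3]*x[1] + x[4]*x[2] = -4
  r_xx[-1] = x[1]*x[0] + x[2]*x[1] + x[3]*x[2] + x[4]*x[3] = 8
  r_xx[0] = x[0]*x[0] + x[1]*x[1] + x[2]*x[2] + x[3]*x[3] + x[4]*x[4] = 21
  r_xx[1] = x[0]*x[1] + x[1]*x[2] + x[2]*x[3] + x[3]*x[4] = 8
  r_xx[2] = x[0]*x[2] + x[1]*x[3] + x[2]*x[4] = -4
  r_xx[3] = x[0]*x[3] + x[1]*x[4] = -2
  r_xx[4] = x[0]*x[4] = 0
r_xx = [0, -2, -4, 8, 21, 8, -4, -2, 0]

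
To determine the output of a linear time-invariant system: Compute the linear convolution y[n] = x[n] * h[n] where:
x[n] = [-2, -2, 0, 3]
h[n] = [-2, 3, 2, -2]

y[n] = sum_k x[k]*h[n-k]. Output length = len(x) + len(h) - 1 = 4 + 4 - 1 = 7.
y[0] = -2*-2 = 4
y[1] = -2*-2 + -2*3 = -2
y[2] = 0*-2 + -2*3 + -2*2 = -10
y[3] = 3*-2 + 0*3 + -2*2 + -2*-2 = -6
y[4] = 3*3 + 0*2 + -2*-2 = 13
y[5] = 3*2 + 0*-2 = 6
y[6] = 3*-2 = -6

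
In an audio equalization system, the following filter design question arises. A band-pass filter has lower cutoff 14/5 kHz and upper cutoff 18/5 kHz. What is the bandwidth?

Bandwidth = f_high - f_low
= 18/5 kHz - 14/5 kHz = 4/5 kHz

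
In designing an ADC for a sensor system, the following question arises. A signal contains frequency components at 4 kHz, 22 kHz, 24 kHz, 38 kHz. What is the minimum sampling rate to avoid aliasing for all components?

The highest frequency component is f_max = 38 kHz.
Nyquist rate = 2 * f_max = 2 * 38 kHz = 76 kHz.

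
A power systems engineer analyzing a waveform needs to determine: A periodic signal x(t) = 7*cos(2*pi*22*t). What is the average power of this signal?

Average power of A*cos(wt) is A^2/2.
P = 7^2 / 2 = 49/2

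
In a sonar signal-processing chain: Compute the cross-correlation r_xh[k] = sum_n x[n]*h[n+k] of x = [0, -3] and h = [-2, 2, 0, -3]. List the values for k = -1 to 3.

Both sequences indexed from 0 and zero outside their support.
Lags with overlap: k = -1 to 3.
  r_xh[-1] = x[1]*h[0] = 6
  r_xh[0] = x[0]*h[0] + x[1]*h[1] = -6
  r_xh[1] = x[0]*h[1] + x[1]*h[2] = 0
  r_xh[2] = x[0]*h[2] + x[1]*h[3] = 9
  r_xh[3] = x[0]*h[3] = 0
r_xh = [6, -6, 0, 9, 0] (for k = -1, ..., 3)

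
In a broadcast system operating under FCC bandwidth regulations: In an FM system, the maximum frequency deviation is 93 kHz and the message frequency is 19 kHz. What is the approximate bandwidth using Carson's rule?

Carson's rule: BW = 2*(delta_f + f_m)
= 2*(93 + 19) kHz = 224 kHz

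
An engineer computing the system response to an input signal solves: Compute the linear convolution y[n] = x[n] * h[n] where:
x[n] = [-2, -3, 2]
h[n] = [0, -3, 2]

y[n] = sum_k x[k]*h[n-k]. Output length = len(x) + len(h) - 1 = 3 + 3 - 1 = 5.
y[0] = -2*0 = 0
y[1] = -3*0 + -2*-3 = 6
y[2] = 2*0 + -3*-3 + -2*2 = 5
y[3] = 2*-3 + -3*2 = -12
y[4] = 2*2 = 4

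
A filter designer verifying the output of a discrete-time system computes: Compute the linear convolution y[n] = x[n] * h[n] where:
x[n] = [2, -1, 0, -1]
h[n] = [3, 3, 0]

y[n] = sum_k x[k]*h[n-k]. Output length = len(x) + len(h) - 1 = 4 + 3 - 1 = 6.
y[0] = 2*3 = 6
y[1] = -1*3 + 2*3 = 3
y[2] = 0*3 + -1*3 + 2*0 = -3
y[3] = -1*3 + 0*3 + -1*0 = -3
y[4] = -1*3 + 0*0 = -3
y[5] = -1*0 = 0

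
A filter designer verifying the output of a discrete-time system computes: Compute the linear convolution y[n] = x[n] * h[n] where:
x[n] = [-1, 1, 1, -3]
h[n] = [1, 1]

y[n] = sum_k x[k]*h[n-k]. Output length = len(x) + len(h) - 1 = 4 + 2 - 1 = 5.
y[0] = -1*1 = -1
y[1] = 1*1 + -1*1 = 0
y[2] = 1*1 + 1*1 = 2
y[3] = -3*1 + 1*1 = -2
y[4] = -3*1 = -3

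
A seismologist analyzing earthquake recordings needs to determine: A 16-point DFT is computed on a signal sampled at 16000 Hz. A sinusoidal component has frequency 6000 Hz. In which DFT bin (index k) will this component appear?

DFT frequency resolution = f_s/N = 16000/16 = 1000 Hz
Bin index k = f_signal / resolution = 6000 / 1000 = 6
The signal frequency 6000 Hz falls in DFT bin k = 6.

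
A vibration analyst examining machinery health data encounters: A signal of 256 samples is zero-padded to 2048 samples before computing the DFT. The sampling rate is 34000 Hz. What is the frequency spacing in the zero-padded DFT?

Original DFT: N = 256, resolution = f_s/N = 34000/256 = 2125/16 Hz
Zero-padded DFT: N = 2048, resolution = f_s/N = 34000/2048 = 2125/128 Hz
Zero-padding interpolates the spectrum (finer frequency grid)
but does NOT improve the true spectral resolution (ability to resolve close frequencies).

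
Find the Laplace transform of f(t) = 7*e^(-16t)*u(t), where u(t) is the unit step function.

Standard Laplace transform pair:
e^(-at)*u(t) <-> 1/(s+a)
With a = 16: L{7*e^(-16t)*u(t)} = 7/(s+16), ROC: Re(s) > -16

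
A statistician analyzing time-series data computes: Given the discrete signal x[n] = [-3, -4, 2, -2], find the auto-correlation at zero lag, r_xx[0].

The auto-correlation at zero lag r_xx[0] equals the signal energy.
r_xx[0] = sum of x[n]^2 = (-3)^2 + (-4)^2 + 2^2 + (-2)^2
= 9 + 16 + 4 + 4 = 33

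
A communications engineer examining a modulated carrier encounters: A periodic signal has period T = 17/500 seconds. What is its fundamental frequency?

The fundamental frequency is the reciprocal of the period.
f = 1/T = 1/(17/500) = 500/17 Hz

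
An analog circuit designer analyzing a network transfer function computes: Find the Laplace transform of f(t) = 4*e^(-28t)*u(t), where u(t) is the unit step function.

Standard Laplace transform pair:
e^(-at)*u(t) <-> 1/(s+a)
With a = 28: L{4*e^(-28t)*u(t)} = 4/(s+28), ROC: Re(s) > -28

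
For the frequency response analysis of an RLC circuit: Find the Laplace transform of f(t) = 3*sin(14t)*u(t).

Standard pair: sin(wt)*u(t) <-> w/(s^2+w^2)
With w = 14: L{3*sin(14t)*u(t)} = 42/(s^2+196)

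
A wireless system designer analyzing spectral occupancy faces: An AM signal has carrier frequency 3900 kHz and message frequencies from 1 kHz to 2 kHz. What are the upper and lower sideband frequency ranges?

Upper sideband (USB) = fc + [fm_low, fm_high] = 3900 + [1, 2] = [3901, 3902] kHz
Lower sideband (LSB) = fc - [fm_high, fm_low] = 3900 - [2, 1] = [3898, 3899] kHz
Total occupied spectrum: 3898 kHz to 3902 kHz (plus carrier at 3900 kHz)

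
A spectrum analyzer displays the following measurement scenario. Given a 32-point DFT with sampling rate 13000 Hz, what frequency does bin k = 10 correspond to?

The frequency of DFT bin k is: f_k = k * f_s / N
f_10 = 10 * 13000 / 32 = 8125/2 Hz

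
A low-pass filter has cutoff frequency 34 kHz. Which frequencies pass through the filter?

A low-pass filter passes all frequencies below the cutoff frequency 34 kHz and attenuates higher frequencies.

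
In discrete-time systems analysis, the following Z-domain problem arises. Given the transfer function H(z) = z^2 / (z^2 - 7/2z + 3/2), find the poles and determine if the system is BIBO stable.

Poles are roots of the denominator: z^2 - 7/2z + 3/2 = 0.
Quadratic formula: z = [-(-7/2) +/- sqrt((-7/2)^2 - 4*(3/2))] / 2
Discriminant = 49/4 - 6 = 25/4; sqrt = 5/2.
z = (7/2 +/- 5/2) / 2 => z = 3 or z = 1/2.
|p1| = 3, |p2| = 1/2.
For BIBO stability, all poles must lie inside the unit circle (|p| < 1).
System is UNSTABLE since at least one |p| >= 1.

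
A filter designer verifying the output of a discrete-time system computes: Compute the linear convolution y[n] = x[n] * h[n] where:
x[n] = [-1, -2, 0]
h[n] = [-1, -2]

y[n] = sum_k x[k]*h[n-k]. Output length = len(x) + len(h) - 1 = 3 + 2 - 1 = 4.
y[0] = -1*-1 = 1
y[1] = -2*-1 + -1*-2 = 4
y[2] = 0*-1 + -2*-2 = 4
y[3] = 0*-2 = 0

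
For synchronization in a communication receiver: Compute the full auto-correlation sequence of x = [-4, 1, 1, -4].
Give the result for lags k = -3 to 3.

r_xx[k] = sum_m x[m]*x[m+k], indexed from 0, for k = -3 to 3:
  r_xx[-3] = x[3]*x[0] = 16
  r_xx[-2] = x[2]*x[0] + x[3]*x[1] = -8
  r_xx[-1] = x[1]*x[0] + x[2]*x[1] + x[3]*x[2] = -7
  r_xx[0] = x[0]*x[0] + x[1]*x[1] + x[2]*x[2] + x[3]*x[3] = 34
  r_xx[1] = x[0]*x[1] + x[1]*x[2] + x[2]*x[3] = -7
  r_xx[2] = x[0]*x[2] + x[1]*x[3] = -8
  r_xx[3] = x[0]*x[3] = 16
r_xx = [16, -8, -7, 34, -7, -8, 16]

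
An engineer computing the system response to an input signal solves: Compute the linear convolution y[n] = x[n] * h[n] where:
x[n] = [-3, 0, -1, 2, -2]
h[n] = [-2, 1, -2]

y[n] = sum_k x[k]*h[n-k]. Output length = len(x) + len(h) - 1 = 5 + 3 - 1 = 7.
y[0] = -3*-2 = 6
y[1] = 0*-2 + -3*1 = -3
y[2] = -1*-2 + 0*1 + -3*-2 = 8
y[3] = 2*-2 + -1*1 + 0*-2 = -5
y[4] = -2*-2 + 2*1 + -1*-2 = 8
y[5] = -2*1 + 2*-2 = -6
y[6] = -2*-2 = 4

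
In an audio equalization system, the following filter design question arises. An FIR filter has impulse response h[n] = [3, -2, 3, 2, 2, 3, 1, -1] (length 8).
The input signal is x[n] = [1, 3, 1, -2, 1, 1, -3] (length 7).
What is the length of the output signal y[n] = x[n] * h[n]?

For linear convolution, the output length is:
len(y) = len(x) + len(h) - 1 = 7 + 8 - 1 = 14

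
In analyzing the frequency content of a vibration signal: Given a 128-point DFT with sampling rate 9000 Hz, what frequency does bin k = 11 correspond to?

The frequency of DFT bin k is: f_k = k * f_s / N
f_11 = 11 * 9000 / 128 = 12375/16 Hz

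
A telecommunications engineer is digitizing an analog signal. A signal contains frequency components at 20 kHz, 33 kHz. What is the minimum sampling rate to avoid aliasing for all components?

The highest frequency component is f_max = 33 kHz.
Nyquist rate = 2 * f_max = 2 * 33 kHz = 66 kHz.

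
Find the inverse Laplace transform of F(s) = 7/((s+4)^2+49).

Standard pair: w/((s+a)^2+w^2) <-> e^(-at)*sin(wt)*u(t)
With a=4, w=7: f(t) = e^(-4t)*sin(7t)*u(t)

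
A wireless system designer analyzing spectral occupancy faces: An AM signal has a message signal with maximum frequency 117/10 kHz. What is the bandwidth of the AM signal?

In AM (double-sideband), the bandwidth is twice the message frequency.
BW = 2 * f_m = 2 * 117/10 kHz = 117/5 kHz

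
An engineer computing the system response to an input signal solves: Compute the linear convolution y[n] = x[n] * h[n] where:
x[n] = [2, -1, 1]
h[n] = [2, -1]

y[n] = sum_k x[k]*h[n-k]. Output length = len(x) + len(h) - 1 = 3 + 2 - 1 = 4.
y[0] = 2*2 = 4
y[1] = -1*2 + 2*-1 = -4
y[2] = 1*2 + -1*-1 = 3
y[3] = 1*-1 = -1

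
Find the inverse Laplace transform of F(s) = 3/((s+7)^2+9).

Standard pair: w/((s+a)^2+w^2) <-> e^(-at)*sin(wt)*u(t)
With a=7, w=3: f(t) = e^(-7t)*sin(3t)*u(t)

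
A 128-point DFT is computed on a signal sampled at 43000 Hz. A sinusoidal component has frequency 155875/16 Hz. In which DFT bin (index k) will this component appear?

DFT frequency resolution = f_s/N = 43000/128 = 5375/16 Hz
Bin index k = f_signal / resolution = 155875/16 / 5375/16 = 29
The signal frequency 155875/16 Hz falls in DFT bin k = 29.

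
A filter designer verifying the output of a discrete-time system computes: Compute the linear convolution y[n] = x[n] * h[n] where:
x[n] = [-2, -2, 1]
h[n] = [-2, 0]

y[n] = sum_k x[k]*h[n-k]. Output length = len(x) + len(h) - 1 = 3 + 2 - 1 = 4.
y[0] = -2*-2 = 4
y[1] = -2*-2 + -2*0 = 4
y[2] = 1*-2 + -2*0 = -2
y[3] = 1*0 = 0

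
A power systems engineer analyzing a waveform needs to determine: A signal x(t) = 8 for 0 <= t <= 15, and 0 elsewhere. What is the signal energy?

Energy = integral of |x(t)|^2 dt over the signal duration
= 8^2 * 15 = 64 * 15 = 960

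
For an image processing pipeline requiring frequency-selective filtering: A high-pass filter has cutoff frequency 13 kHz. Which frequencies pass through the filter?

A high-pass filter passes all frequencies above the cutoff frequency 13 kHz and attenuates lower frequencies.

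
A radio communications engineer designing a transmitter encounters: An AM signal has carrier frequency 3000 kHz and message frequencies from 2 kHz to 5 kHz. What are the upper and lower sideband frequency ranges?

Upper sideband (USB) = fc + [fm_low, fm_high] = 3000 + [2, 5] = [3002, 3005] kHz
Lower sideband (LSB) = fc - [fm_high, fm_low] = 3000 - [5, 2] = [2995, 2998] kHz
Total occupied spectrum: 2995 kHz to 3005 kHz (plus carrier at 3000 kHz)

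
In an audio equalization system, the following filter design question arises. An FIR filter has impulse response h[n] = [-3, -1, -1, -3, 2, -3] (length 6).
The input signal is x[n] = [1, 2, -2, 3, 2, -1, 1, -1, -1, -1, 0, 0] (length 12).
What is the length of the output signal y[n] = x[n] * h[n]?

For linear convolution, the output length is:
len(y) = len(x) + len(h) - 1 = 12 + 6 - 1 = 17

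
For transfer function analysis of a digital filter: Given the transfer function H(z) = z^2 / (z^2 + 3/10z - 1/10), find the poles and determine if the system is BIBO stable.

Poles are roots of the denominator: z^2 + 3/10z - 1/10 = 0.
Quadratic formula: z = [-(3/10) +/- sqrt((3/10)^2 - 4*(-1/10))] / 2
Discriminant = 9/100 + 2/5 = 49/100; sqrt = 7/10.
z = (-3/10 +/- 7/10) / 2 => z = 1/5 or z = -1/2.
|p1| = 1/2, |p2| = 1/5.
For BIBO stability, all poles must lie inside the unit circle (|p| < 1).
System is STABLE since both |p| < 1.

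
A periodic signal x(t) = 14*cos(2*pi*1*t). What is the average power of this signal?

Average power of A*cos(wt) is A^2/2.
P = 14^2 / 2 = 196/2 = 98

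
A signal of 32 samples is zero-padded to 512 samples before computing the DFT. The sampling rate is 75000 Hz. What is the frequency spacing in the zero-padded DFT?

Original DFT: N = 32, resolution = f_s/N = 75000/32 = 9375/4 Hz
Zero-padded DFT: N = 512, resolution = f_s/N = 75000/512 = 9375/64 Hz
Zero-padding interpolates the spectrum (finer frequency grid)
but does NOT improve the true spectral resolution (ability to resolve close frequencies).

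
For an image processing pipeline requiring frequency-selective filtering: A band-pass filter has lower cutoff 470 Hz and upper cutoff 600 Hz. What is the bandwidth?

Bandwidth = f_high - f_low
= 600 Hz - 470 Hz = 130 Hz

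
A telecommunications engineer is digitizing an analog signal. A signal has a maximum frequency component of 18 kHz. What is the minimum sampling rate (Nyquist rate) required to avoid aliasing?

By the Nyquist-Shannon sampling theorem,
the minimum sampling rate (Nyquist rate) must be at least 2 * f_max.
Nyquist rate = 2 * 18 kHz = 36 kHz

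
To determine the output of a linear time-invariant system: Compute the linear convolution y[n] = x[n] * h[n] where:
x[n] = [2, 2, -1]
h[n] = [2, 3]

y[n] = sum_k x[k]*h[n-k]. Output length = len(x) + len(h) - 1 = 3 + 2 - 1 = 4.
y[0] = 2*2 = 4
y[1] = 2*2 + 2*3 = 10
y[2] = -1*2 + 2*3 = 4
y[3] = -1*3 = -3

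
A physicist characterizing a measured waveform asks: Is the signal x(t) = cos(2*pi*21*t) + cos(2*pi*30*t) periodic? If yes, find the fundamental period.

f1 = 21 Hz, f2 = 30 Hz
Period T1 = 1/21, T2 = 1/30
Ratio T1/T2 = 30/21, which is rational.
The signal is periodic with fundamental period T = 1/GCD(21,30) = 1/3 s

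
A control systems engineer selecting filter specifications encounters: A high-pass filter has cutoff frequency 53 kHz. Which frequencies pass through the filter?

A high-pass filter passes all frequencies above the cutoff frequency 53 kHz and attenuates lower frequencies.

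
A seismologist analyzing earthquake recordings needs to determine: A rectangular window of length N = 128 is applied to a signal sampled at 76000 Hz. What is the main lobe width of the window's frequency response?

For a rectangular window of length N,
the main lobe width in frequency is 2*f_s/N.
= 2*76000/128 = 2375/2 Hz
This determines the minimum frequency separation for resolving two sinusoids.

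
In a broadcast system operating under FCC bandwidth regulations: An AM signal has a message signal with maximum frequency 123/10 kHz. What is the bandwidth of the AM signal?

In AM (double-sideband), the bandwidth is twice the message frequency.
BW = 2 * f_m = 2 * 123/10 kHz = 123/5 kHz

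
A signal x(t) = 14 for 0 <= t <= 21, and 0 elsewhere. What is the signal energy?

Energy = integral of |x(t)|^2 dt over the signal duration
= 14^2 * 21 = 196 * 21 = 4116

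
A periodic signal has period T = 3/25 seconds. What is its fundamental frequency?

The fundamental frequency is the reciprocal of the period.
f = 1/T = 1/(3/25) = 25/3 Hz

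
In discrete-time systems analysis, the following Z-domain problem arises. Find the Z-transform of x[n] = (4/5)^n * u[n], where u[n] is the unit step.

The Z-transform of a^n * u[n] is z/(z-a) for |z| > |a|.
Here a = 4/5, so X(z) = z/(z - (4/5)) = 5z/(5z - 4)
ROC: |z| > 4/5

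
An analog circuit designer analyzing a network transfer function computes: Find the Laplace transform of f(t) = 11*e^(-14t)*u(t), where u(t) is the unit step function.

Standard Laplace transform pair:
e^(-at)*u(t) <-> 1/(s+a)
With a = 14: L{11*e^(-14t)*u(t)} = 11/(s+14), ROC: Re(s) > -14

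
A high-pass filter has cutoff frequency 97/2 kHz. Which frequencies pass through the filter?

A high-pass filter passes all frequencies above the cutoff frequency 97/2 kHz and attenuates lower frequencies.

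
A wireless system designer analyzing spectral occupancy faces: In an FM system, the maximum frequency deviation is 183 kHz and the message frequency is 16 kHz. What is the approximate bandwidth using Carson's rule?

Carson's rule: BW = 2*(delta_f + f_m)
= 2*(183 + 16) kHz = 398 kHz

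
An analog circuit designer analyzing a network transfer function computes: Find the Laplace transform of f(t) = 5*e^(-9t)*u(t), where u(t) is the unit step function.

Standard Laplace transform pair:
e^(-at)*u(t) <-> 1/(s+a)
With a = 9: L{5*e^(-9t)*u(t)} = 5/(s+9), ROC: Re(s) > -9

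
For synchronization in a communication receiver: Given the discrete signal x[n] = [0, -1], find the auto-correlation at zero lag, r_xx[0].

The auto-correlation at zero lag r_xx[0] equals the signal energy.
r_xx[0] = sum of x[n]^2 = 0^2 + (-1)^2
= 0 + 1 = 1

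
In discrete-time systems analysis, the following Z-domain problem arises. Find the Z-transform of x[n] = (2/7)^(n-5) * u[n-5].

Time-shifting property: if X(z) = Z{x[n]}, then Z{x[n-d]} = z^(-d) * X(z)
X(z) = z/(z - 2/7) for x[n] = (2/7)^n * u[n]
Z{x[n-5]} = z^(-5) * z/(z - 2/7) = z^(-4)/(z - 2/7)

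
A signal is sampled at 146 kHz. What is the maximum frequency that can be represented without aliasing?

The maximum frequency that can be represented without aliasing
is the Nyquist frequency: f_max = f_s / 2 = 146 kHz / 2 = 73 kHz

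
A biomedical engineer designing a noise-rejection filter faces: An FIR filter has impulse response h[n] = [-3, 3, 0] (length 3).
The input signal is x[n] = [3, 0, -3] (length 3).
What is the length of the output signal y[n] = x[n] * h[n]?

For linear convolution, the output length is:
len(y) = len(x) + len(h) - 1 = 3 + 3 - 1 = 5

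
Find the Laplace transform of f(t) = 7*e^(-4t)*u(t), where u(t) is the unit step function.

Standard Laplace transform pair:
e^(-at)*u(t) <-> 1/(s+a)
With a = 4: L{7*e^(-4t)*u(t)} = 7/(s+4), ROC: Re(s) > -4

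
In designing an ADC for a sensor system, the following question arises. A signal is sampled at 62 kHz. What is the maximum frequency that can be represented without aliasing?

The maximum frequency that can be represented without aliasing
is the Nyquist frequency: f_max = f_s / 2 = 62 kHz / 2 = 31 kHz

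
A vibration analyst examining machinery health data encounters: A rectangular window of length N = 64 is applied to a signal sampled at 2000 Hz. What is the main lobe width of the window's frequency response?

For a rectangular window of length N,
the main lobe width in frequency is 2*f_s/N.
= 2*2000/64 = 125/2 Hz
This determines the minimum frequency separation for resolving two sinusoids.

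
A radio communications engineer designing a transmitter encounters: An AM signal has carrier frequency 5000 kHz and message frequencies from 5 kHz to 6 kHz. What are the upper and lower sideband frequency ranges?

Upper sideband (USB) = fc + [fm_low, fm_high] = 5000 + [5, 6] = [5005, 5006] kHz
Lower sideband (LSB) = fc - [fm_high, fm_low] = 5000 - [6, 5] = [4994, 4995] kHz
Total occupied spectrum: 4994 kHz to 5006 kHz (plus carrier at 5000 kHz)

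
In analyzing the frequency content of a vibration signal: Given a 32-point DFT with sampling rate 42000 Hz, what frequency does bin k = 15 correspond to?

The frequency of DFT bin k is: f_k = k * f_s / N
f_15 = 15 * 42000 / 32 = 39375/2 Hz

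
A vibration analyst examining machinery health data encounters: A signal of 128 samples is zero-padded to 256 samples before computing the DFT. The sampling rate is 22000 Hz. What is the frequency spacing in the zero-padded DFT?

Original DFT: N = 128, resolution = f_s/N = 22000/128 = 1375/8 Hz
Zero-padded DFT: N = 256, resolution = f_s/N = 22000/256 = 1375/16 Hz
Zero-padding interpolates the spectrum (finer frequency grid)
but does NOT improve the true spectral resolution (ability to resolve close frequencies).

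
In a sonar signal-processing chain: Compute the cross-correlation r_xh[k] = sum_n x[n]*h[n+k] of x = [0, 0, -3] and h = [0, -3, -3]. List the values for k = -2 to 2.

Both sequences indexed from 0 and zero outside their support.
Lags with overlap: k = -2 to 2.
  r_xh[-2] = x[2]*h[0] = 0
  r_xh[-1] = x[1]*h[0] + x[2]*h[1] = 9
  r_xh[0] = x[0]*h[0] + x[1]*h[1] + x[2]*h[2] = 9
  r_xh[1] = x[0]*h[1] + x[1]*h[2] = 0
  r_xh[2] = x[0]*h[2] = 0
r_xh = [0, 9, 9, 0, 0] (for k = -2, ..., 2)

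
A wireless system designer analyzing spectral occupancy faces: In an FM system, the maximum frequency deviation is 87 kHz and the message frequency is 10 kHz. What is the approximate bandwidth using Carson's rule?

Carson's rule: BW = 2*(delta_f + f_m)
= 2*(87 + 10) kHz = 194 kHz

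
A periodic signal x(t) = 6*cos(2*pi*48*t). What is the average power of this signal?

Average power of A*cos(wt) is A^2/2.
P = 6^2 / 2 = 36/2 = 18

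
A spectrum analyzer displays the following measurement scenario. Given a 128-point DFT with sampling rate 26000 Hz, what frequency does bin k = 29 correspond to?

The frequency of DFT bin k is: f_k = k * f_s / N
f_29 = 29 * 26000 / 128 = 47125/8 Hz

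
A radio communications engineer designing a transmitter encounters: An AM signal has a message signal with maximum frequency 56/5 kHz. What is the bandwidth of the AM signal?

In AM (double-sideband), the bandwidth is twice the message frequency.
BW = 2 * f_m = 2 * 56/5 kHz = 112/5 kHz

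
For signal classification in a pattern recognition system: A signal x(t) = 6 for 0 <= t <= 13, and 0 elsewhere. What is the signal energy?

Energy = integral of |x(t)|^2 dt over the signal duration
= 6^2 * 13 = 36 * 13 = 468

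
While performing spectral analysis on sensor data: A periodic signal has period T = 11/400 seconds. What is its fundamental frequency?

The fundamental frequency is the reciprocal of the period.
f = 1/T = 1/(11/400) = 400/11 Hz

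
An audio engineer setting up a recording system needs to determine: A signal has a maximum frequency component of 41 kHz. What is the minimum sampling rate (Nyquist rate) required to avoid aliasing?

By the Nyquist-Shannon sampling theorem,
the minimum sampling rate (Nyquist rate) must be at least 2 * f_max.
Nyquist rate = 2 * 41 kHz = 82 kHz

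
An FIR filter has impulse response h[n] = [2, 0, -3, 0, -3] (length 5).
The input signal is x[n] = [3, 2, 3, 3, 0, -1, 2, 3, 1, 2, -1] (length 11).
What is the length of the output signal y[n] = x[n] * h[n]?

For linear convolution, the output length is:
len(y) = len(x) + len(h) - 1 = 11 + 5 - 1 = 15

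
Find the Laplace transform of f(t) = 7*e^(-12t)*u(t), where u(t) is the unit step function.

Standard Laplace transform pair:
e^(-at)*u(t) <-> 1/(s+a)
With a = 12: L{7*e^(-12t)*u(t)} = 7/(s+12), ROC: Re(s) > -12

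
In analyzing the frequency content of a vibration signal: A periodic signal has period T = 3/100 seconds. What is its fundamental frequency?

The fundamental frequency is the reciprocal of the period.
f = 1/T = 1/(3/100) = 100/3 Hz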